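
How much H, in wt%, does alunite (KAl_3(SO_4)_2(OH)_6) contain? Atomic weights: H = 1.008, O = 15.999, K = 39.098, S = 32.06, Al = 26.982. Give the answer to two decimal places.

Molar mass of KAl_3(SO_4)_2(OH)_6: 1·39.098 + 3·26.982 + 2·32.06 + 14·15.999 + 6·1.008 = 414.198 g/mol.
Mass of H per formula unit: 6 × 1.008 = 6.048 g.
Weight fraction H = 6.048 / 414.198 = 0.0146.

1.46 wt%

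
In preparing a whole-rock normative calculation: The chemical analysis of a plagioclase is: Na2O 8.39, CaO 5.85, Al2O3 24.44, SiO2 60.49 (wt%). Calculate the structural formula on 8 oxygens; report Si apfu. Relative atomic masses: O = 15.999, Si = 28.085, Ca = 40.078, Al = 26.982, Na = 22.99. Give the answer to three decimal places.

Na2O: 8.39/61.979 = 0.13537 mol → 0.27074 mol Na, 0.13537 mol O.
CaO: 5.85/56.077 = 0.10432 mol → 0.10432 mol Ca, 0.10432 mol O.
Al2O3: 24.44/101.961 = 0.23970 mol → 0.47940 mol Al, 0.71910 mol O.
SiO2: 60.49/60.083 = 1.00677 mol → 1.00677 mol Si, 2.01354 mol O.
Total oxygen = 2.97233 mol. Normalization factor = 8/2.97233 = 2.69149.
Si per 8 O = 1.00677 × 2.69149 = 2.710.

2.710 Si apfu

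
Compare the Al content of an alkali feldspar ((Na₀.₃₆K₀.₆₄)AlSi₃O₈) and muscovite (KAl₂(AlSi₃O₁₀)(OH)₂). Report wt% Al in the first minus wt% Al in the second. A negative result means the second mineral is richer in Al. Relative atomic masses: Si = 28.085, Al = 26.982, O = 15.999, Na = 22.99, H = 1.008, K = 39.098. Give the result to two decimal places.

Al in (Na₀.₃₆K₀.₆₄)AlSi₃O₈: molar mass 272.528 g/mol; 1×26.982 = 26.982 g → 9.90 wt%.
Al in KAl₂(AlSi₃O₁₀)(OH)₂: molar mass 398.303 g/mol; 3×26.982 = 80.946 g → 20.32 wt%.
Difference = 9.90 − 20.32 = -10.42 percentage points.

-10.42 percentage points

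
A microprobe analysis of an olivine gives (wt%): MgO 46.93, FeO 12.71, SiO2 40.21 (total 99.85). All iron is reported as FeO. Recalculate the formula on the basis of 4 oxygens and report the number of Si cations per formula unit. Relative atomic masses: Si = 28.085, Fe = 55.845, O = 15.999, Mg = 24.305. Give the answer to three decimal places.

0.999 Si apfu

MgO (M=40.304): mol = 1.16440; Mg = 1.16440, O = 1.16440.
FeO (M=71.844): mol = 0.17691; Fe = 0.17691, O = 0.17691.
SiO2 (M=60.083): mol = 0.66924; Si = 0.66924, O = 1.33848.
ΣO = 2.67979; factor = 4/ΣO = 1.49265.
Si apfu = 0.66924 × 1.49265 = 0.999.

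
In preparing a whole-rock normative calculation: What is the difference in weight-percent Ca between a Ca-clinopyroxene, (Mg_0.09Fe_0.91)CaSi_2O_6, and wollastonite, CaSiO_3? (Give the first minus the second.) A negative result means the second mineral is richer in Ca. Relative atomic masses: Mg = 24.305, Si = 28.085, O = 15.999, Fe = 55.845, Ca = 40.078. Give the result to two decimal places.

Ca in (Mg_0.09Fe_0.91)CaSi_2O_6: molar mass 245.248 g/mol; 1×40.078 = 40.078 g → 16.34 wt%.
Ca in CaSiO_3: molar mass 116.160 g/mol; 1×40.078 = 40.078 g → 34.50 wt%.
Difference = 16.34 − 34.50 = -18.16 percentage points.

-18.16 percentage points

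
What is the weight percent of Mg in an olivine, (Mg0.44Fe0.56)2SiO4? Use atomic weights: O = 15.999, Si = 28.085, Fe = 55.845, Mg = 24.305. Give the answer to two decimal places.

12.15 weight percent

M((Mg0.44Fe0.56)2SiO4) = 176.016 g/mol.
Mg contributes 0.88 × 24.305 = 21.388 g per mole.
21.388/176.016 = 0.1215 → 12.15%.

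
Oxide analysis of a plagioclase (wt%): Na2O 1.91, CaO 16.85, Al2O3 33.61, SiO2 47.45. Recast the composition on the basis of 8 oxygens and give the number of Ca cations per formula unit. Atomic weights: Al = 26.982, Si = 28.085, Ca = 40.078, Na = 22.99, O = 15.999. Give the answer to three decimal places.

0.829 Ca apfu

1.91 wt% Na2O ÷ 61.979 g/mol = 0.03082 mol, giving 0.06164 Na and 0.03082 O.
16.85 wt% CaO ÷ 56.077 g/mol = 0.30048 mol, giving 0.30048 Ca and 0.30048 O.
33.61 wt% Al2O3 ÷ 101.961 g/mol = 0.32964 mol, giving 0.65928 Al and 0.98892 O.
47.45 wt% SiO2 ÷ 60.083 g/mol = 0.78974 mol, giving 0.78974 Si and 1.57948 O.
Oxygen sums to 2.89970; scaling by 8/2.89970 = 2.75891 puts the formula on 8 O.
Ca: 0.30048 × 2.75891 = 0.829 atoms per formula unit.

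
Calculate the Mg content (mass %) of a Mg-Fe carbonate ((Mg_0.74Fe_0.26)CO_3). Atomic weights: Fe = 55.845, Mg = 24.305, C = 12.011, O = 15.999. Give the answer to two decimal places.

19.44 mass %

Formula mass = 0.74×24.305 + 0.26×55.845 + 1×12.011 + 3×15.999 = 92.513 g/mol, of which 17.986 g is Mg.
So Mg makes up 17.986/92.513 = 0.1944 of the mass, i.e. 19.44%.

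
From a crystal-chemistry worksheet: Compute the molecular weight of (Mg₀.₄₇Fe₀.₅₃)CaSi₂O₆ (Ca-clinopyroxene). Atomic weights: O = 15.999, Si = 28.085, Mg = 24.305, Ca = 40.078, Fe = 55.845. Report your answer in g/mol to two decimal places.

233.26 g/mol

M = 0.47·24.305 + 0.53·55.845 + 1·40.078 + 2·28.085 + 6·15.999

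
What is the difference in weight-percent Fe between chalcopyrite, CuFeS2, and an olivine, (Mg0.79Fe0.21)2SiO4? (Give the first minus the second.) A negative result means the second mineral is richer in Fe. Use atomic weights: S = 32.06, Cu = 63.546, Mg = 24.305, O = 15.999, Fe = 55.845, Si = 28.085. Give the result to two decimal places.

15.19 percentage points

First mineral: 55.845 g Fe in 183.511 g formula = 30.43 wt% Fe.
Second mineral: 23.455 g Fe in 153.938 g formula = 15.24 wt% Fe.
30.43% − 15.24% gives a difference of 15.19 percentage points.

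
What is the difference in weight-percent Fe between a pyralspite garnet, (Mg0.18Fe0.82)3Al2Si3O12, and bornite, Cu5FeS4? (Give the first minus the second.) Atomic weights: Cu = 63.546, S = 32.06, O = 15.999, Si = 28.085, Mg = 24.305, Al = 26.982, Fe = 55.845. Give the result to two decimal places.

Fe in (Mg0.18Fe0.82)3Al2Si3O12: molar mass 480.710 g/mol; 2.46×55.845 = 137.379 g → 28.58 wt%.
Fe in Cu5FeS4: molar mass 501.815 g/mol; 1×55.845 = 55.845 g → 11.13 wt%.
Difference = 28.58 − 11.13 = 17.45 percentage points.

17.45 percentage points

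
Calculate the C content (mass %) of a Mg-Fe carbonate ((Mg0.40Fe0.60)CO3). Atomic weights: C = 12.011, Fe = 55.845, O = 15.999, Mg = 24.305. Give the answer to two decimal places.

11.63 mass %

M((Mg0.40Fe0.60)CO3) = 103.237 g/mol.
C contributes 1 × 12.011 = 12.011 g per mole.
12.011/103.237 = 0.1163 → 11.63%.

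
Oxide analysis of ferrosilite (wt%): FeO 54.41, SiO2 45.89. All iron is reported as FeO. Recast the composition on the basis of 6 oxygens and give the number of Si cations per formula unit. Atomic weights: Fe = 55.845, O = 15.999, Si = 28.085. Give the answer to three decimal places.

2.006 Si apfu

54.41 wt% FeO ÷ 71.844 g/mol = 0.75734 mol, giving 0.75734 Fe and 0.75734 O.
45.89 wt% SiO2 ÷ 60.083 g/mol = 0.76378 mol, giving 0.76378 Si and 1.52756 O.
Oxygen sums to 2.28490; scaling by 6/2.28490 = 2.62594 puts the formula on 6 O.
Si: 0.76378 × 2.62594 = 2.006 atoms per formula unit.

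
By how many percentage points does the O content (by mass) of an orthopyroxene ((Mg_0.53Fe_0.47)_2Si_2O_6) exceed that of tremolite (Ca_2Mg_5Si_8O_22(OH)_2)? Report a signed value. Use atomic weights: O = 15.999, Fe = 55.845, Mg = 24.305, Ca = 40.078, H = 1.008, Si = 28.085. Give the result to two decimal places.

M((Mg_0.53Fe_0.47)_2Si_2O_6) = 230.422 g/mol, so wt% O = 95.994/230.422 × 100 = 41.66%.
M(Ca_2Mg_5Si_8O_22(OH)_2) = 812.353 g/mol, so wt% O = 383.976/812.353 × 100 = 47.27%.
41.66 − 47.27 = -5.61 pp.

-5.61 percentage points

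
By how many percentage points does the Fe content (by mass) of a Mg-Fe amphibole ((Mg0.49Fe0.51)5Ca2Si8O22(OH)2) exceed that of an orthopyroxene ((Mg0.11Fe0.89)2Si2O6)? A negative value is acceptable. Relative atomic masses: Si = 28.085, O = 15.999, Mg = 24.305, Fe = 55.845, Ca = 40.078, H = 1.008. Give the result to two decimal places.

Fe in (Mg0.49Fe0.51)5Ca2Si8O22(OH)2: molar mass 892.780 g/mol; 2.55×55.845 = 142.405 g → 15.95 wt%.
Fe in (Mg0.11Fe0.89)2Si2O6: molar mass 256.915 g/mol; 1.78×55.845 = 99.404 g → 38.69 wt%.
Difference = 15.95 − 38.69 = -22.74 percentage points.

-22.74 percentage points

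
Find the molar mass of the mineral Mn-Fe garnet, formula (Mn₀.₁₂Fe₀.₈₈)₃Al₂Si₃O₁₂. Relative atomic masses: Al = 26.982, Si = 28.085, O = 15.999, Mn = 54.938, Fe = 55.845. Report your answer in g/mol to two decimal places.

497.42 g/mol

M = 0.36×54.938 + 2.64×55.845 + 2×26.982 + 3×28.085 + 12×15.999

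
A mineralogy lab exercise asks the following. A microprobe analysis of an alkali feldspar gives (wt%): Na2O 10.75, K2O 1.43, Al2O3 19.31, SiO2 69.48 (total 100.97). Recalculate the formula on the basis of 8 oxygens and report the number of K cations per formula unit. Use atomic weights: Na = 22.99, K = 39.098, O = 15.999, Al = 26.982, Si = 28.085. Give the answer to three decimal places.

0.079 K apfu

Na2O: 10.75/61.979 = 0.17345 mol → 0.34690 mol Na, 0.17345 mol O.
K2O: 1.43/94.195 = 0.01518 mol → 0.03036 mol K, 0.01518 mol O.
Al2O3: 19.31/101.961 = 0.18939 mol → 0.37878 mol Al, 0.56817 mol O.
SiO2: 69.48/60.083 = 1.15640 mol → 1.15640 mol Si, 2.31280 mol O.
Total oxygen = 3.06960 mol. Normalization factor = 8/3.06960 = 2.60620.
K per 8 O = 0.03036 × 2.60620 = 0.079.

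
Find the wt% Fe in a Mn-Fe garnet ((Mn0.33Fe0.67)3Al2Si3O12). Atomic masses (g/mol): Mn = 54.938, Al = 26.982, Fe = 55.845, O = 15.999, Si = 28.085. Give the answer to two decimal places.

Molar mass of (Mn0.33Fe0.67)3Al2Si3O12: 0.99*54.938 + 2.01*55.845 + 2*26.982 + 3*28.085 + 12*15.999 = 496.844 g/mol.
Mass of Fe per formula unit: 2.01 × 55.845 = 112.248 g.
Weight fraction Fe = 112.248 / 496.844 = 0.2259.

22.59 wt%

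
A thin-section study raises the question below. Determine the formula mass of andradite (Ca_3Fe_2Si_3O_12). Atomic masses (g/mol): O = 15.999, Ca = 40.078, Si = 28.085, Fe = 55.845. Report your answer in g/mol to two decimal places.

M = 3×40.078 + 2×55.845 + 3×28.085 + 12×15.999

508.17 g/mol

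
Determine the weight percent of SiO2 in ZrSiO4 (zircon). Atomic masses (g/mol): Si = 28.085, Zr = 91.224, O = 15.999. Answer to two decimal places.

32.78 wt%

M(ZrSiO4) = 183.305 g/mol; M(SiO2) = 60.083 g/mol.
Moles SiO2 per formula unit = 1 Si ÷ 1 = 1.0000.
SiO2 fraction = (1.0000 × 60.083) / 183.305 = 60.083/183.305 = 0.3278.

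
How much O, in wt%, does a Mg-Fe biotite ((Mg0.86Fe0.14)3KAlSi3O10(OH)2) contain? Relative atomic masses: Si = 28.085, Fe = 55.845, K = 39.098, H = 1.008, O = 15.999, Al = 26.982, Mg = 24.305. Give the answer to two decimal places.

44.60 wt%

Formula mass = 2.58·24.305 + 0.42·55.845 + 1·39.098 + 1·26.982 + 3·28.085 + 12·15.999 + 2·1.008 = 430.501 g/mol, of which 191.988 g is O.
So O makes up 191.988/430.501 = 0.4460 of the mass, i.e. 44.60%.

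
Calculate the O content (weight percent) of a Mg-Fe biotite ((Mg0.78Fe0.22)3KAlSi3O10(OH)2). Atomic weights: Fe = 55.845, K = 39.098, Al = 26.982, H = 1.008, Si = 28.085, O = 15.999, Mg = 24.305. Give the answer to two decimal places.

43.83 weight percent

Molar mass of (Mg0.78Fe0.22)3KAlSi3O10(OH)2: 2.34×24.305 + 0.66×55.845 + 1×39.098 + 1×26.982 + 3×28.085 + 12×15.999 + 2×1.008 = 438.070 g/mol.
Mass of O per formula unit: 12 × 15.999 = 191.988 g.
Weight fraction O = 191.988 / 438.070 = 0.4383.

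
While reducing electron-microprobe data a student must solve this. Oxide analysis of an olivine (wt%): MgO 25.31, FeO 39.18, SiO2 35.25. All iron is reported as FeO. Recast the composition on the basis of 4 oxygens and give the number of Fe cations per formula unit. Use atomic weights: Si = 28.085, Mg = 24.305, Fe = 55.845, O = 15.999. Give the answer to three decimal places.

25.31 wt% MgO ÷ 40.304 g/mol = 0.62798 mol, giving 0.62798 Mg and 0.62798 O.
39.18 wt% FeO ÷ 71.844 g/mol = 0.54535 mol, giving 0.54535 Fe and 0.54535 O.
35.25 wt% SiO2 ÷ 60.083 g/mol = 0.58669 mol, giving 0.58669 Si and 1.17338 O.
Oxygen sums to 2.34671; scaling by 4/2.34671 = 1.70451 puts the formula on 4 O.
Fe: 0.54535 × 1.70451 = 0.930 atoms per formula unit.

0.930 Fe apfu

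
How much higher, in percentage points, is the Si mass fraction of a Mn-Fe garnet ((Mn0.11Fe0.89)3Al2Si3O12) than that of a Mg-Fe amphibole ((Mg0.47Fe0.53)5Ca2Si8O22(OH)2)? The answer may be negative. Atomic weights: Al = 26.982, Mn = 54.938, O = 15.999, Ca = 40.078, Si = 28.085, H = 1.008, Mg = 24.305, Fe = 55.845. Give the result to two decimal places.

First mineral: 84.255 g Si in 497.443 g formula = 16.94 wt% Si.
Second mineral: 224.680 g Si in 895.934 g formula = 25.08 wt% Si.
16.94% − 25.08% gives a difference of -8.14 percentage points.

-8.14 percentage points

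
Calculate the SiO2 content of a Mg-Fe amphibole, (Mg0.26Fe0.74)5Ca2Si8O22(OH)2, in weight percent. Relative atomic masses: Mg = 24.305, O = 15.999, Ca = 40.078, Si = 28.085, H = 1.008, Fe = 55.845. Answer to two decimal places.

Formula mass = 929.051 g/mol.
8 Si → 8.0000 mol SiO2 per formula unit; M(SiO2) = 60.083, so SiO2 mass = 480.664 g.
480.664/929.051 × 100 = 51.74 wt%.

51.74 wt%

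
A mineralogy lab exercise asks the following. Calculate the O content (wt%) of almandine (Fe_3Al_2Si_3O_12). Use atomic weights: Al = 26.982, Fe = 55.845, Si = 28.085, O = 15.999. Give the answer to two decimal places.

Molar mass of Fe_3Al_2Si_3O_12: 3*55.845 + 2*26.982 + 3*28.085 + 12*15.999 = 497.742 g/mol.
Mass of O per formula unit: 12 × 15.999 = 191.988 g.
Weight fraction O = 191.988 / 497.742 = 0.3857.

38.57 wt%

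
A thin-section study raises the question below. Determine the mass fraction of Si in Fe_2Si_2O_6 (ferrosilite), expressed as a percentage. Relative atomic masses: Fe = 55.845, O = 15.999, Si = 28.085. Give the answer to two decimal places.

21.29 mass %

Molar mass of Fe_2Si_2O_6: 2*55.845 + 2*28.085 + 6*15.999 = 263.854 g/mol.
Mass of Si per formula unit: 2 × 28.085 = 56.170 g.
Weight fraction Si = 56.170 / 263.854 = 0.2129.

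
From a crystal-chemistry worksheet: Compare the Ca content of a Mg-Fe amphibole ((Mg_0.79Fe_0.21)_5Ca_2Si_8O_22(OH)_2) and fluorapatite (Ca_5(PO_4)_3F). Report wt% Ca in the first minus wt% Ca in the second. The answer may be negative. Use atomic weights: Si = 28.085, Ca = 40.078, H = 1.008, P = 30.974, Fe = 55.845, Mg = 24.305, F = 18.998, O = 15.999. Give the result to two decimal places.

-30.26 percentage points

Ca in (Mg_0.79Fe_0.21)_5Ca_2Si_8O_22(OH)_2: molar mass 845.470 g/mol; 2×40.078 = 80.156 g → 9.48 wt%.
Ca in Ca_5(PO_4)_3F: molar mass 504.298 g/mol; 5×40.078 = 200.390 g → 39.74 wt%.
Difference = 9.48 − 39.74 = -30.26 percentage points.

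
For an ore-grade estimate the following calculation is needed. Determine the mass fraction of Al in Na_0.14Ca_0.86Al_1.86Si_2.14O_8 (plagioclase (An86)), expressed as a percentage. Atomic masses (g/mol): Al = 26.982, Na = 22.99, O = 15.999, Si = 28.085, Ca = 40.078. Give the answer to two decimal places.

M(Na_0.14Ca_0.86Al_1.86Si_2.14O_8) = 275.966 g/mol.
Al contributes 1.86 × 26.982 = 50.187 g per mole.
50.187/275.966 = 0.1819 → 18.19%.

18.19 weight percent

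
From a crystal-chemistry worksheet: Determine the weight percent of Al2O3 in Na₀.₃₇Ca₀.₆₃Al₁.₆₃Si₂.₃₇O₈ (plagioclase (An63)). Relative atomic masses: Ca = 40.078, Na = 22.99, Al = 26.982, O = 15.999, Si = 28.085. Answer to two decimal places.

30.52 wt%

M(Na₀.₃₇Ca₀.₆₃Al₁.₆₃Si₂.₃₇O₈) = 272.290 g/mol; M(Al2O3) = 101.961 g/mol.
Moles Al2O3 per formula unit = 1.63 Al ÷ 2 = 0.8150.
Al2O3 fraction = (0.8150 × 101.961) / 272.290 = 83.098/272.290 = 0.3052.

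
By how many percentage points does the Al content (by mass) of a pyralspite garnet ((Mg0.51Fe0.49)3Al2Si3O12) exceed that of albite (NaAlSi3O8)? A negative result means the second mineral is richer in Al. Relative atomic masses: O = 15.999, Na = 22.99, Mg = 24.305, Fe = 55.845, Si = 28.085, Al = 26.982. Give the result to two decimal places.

First mineral: 53.964 g Al in 449.486 g formula = 12.01 wt% Al.
Second mineral: 26.982 g Al in 262.219 g formula = 10.29 wt% Al.
12.01% − 10.29% gives a difference of 1.72 percentage points.

1.72 percentage points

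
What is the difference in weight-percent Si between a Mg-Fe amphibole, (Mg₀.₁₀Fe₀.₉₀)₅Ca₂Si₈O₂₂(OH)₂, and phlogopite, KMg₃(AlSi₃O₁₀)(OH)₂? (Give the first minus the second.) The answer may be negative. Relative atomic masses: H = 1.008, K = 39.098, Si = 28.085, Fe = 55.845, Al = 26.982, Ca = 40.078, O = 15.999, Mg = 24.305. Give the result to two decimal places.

First mineral: 224.680 g Si in 954.283 g formula = 23.54 wt% Si.
Second mineral: 84.255 g Si in 417.254 g formula = 20.19 wt% Si.
23.54% − 20.19% gives a difference of 3.35 percentage points.

3.35 percentage points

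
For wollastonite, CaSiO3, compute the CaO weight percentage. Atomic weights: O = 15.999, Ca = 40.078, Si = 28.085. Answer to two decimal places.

48.28 wt%

Molar mass of CaSiO3 = 1*40.078 + 1*28.085 + 3*15.999 = 116.160 g/mol.
Each formula unit contains 1 Ca, equivalent to 1/1 = 1.0000 mol CaO.
M(CaO) = 1×40.078 + 1×15.999 = 56.077 g/mol.
Mass of CaO per formula unit = 1.0000 × 56.077 = 56.077 g.
CaO wt% = 56.077 / 116.160 × 100 = 48.28%.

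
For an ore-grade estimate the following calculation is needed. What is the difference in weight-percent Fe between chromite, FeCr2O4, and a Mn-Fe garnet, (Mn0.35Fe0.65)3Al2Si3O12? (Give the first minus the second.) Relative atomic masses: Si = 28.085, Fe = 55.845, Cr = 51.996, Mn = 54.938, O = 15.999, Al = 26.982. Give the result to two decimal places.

First mineral: 55.845 g Fe in 223.833 g formula = 24.95 wt% Fe.
Second mineral: 108.898 g Fe in 496.790 g formula = 21.92 wt% Fe.
24.95% − 21.92% gives a difference of 3.03 percentage points.

3.03 percentage points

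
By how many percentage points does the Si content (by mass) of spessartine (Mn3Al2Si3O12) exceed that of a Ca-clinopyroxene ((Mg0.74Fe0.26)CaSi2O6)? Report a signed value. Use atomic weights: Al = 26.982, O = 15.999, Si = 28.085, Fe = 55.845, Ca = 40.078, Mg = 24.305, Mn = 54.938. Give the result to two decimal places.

-7.97 percentage points

Si in Mn3Al2Si3O12: molar mass 495.021 g/mol; 3×28.085 = 84.255 g → 17.02 wt%.
Si in (Mg0.74Fe0.26)CaSi2O6: molar mass 224.747 g/mol; 2×28.085 = 56.170 g → 24.99 wt%.
Difference = 17.02 − 24.99 = -7.97 percentage points.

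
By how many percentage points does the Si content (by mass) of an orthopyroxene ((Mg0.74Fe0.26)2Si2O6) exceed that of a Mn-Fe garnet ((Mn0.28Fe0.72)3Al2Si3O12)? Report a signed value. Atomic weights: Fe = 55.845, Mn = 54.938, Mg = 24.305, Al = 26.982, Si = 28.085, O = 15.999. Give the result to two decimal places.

8.91 percentage points

M((Mg0.74Fe0.26)2Si2O6) = 217.175 g/mol, so wt% Si = 56.170/217.175 × 100 = 25.86%.
M((Mn0.28Fe0.72)3Al2Si3O12) = 496.980 g/mol, so wt% Si = 84.255/496.980 × 100 = 16.95%.
25.86 − 16.95 = 8.91 pp.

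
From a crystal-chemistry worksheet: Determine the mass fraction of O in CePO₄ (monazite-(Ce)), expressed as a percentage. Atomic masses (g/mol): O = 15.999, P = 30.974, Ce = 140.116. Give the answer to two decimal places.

Formula mass = 1*140.116 + 1*30.974 + 4*15.999 = 235.086 g/mol, of which 63.996 g is O.
So O makes up 63.996/235.086 = 0.2722 of the mass, i.e. 27.22%.

27.22 weight percent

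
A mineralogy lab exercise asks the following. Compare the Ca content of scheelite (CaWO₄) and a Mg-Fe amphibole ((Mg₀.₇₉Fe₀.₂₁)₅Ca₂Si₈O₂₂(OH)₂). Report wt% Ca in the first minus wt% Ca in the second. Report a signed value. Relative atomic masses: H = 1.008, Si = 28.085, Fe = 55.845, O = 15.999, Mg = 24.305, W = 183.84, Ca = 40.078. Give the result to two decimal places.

First mineral: 40.078 g Ca in 287.914 g formula = 13.92 wt% Ca.
Second mineral: 80.156 g Ca in 845.470 g formula = 9.48 wt% Ca.
13.92% − 9.48% gives a difference of 4.44 percentage points.

4.44 percentage points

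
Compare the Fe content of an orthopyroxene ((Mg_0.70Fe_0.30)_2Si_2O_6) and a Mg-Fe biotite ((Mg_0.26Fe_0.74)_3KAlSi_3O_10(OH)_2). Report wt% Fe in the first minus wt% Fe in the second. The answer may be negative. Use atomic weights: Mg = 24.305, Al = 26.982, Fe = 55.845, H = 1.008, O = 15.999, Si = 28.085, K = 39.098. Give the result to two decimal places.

Fe in (Mg_0.70Fe_0.30)_2Si_2O_6: molar mass 219.698 g/mol; 0.60×55.845 = 33.507 g → 15.25 wt%.
Fe in (Mg_0.26Fe_0.74)_3KAlSi_3O_10(OH)_2: molar mass 487.273 g/mol; 2.22×55.845 = 123.976 g → 25.44 wt%.
Difference = 15.25 − 25.44 = -10.19 percentage points.

-10.19 percentage points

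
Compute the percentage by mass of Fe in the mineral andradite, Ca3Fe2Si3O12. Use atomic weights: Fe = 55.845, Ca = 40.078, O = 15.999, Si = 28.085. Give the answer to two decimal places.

21.98 mass %

M(Ca3Fe2Si3O12) = 508.167 g/mol.
Fe contributes 2 × 55.845 = 111.690 g per mole.
111.690/508.167 = 0.2198 → 21.98%.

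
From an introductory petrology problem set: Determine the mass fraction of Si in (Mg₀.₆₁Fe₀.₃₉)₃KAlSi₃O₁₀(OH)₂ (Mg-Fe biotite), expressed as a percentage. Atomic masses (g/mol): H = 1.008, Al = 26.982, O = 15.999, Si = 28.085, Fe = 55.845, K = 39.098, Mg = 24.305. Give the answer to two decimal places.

18.55 weight percent

Formula mass = 1.83·24.305 + 1.17·55.845 + 1·39.098 + 1·26.982 + 3·28.085 + 12·15.999 + 2·1.008 = 454.156 g/mol, of which 84.255 g is Si.
So Si makes up 84.255/454.156 = 0.1855 of the mass, i.e. 18.55%.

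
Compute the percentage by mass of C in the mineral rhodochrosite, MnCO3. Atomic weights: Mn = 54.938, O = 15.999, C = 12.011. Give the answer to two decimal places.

10.45 wt%

Molar mass of MnCO3: 1×54.938 + 1×12.011 + 3×15.999 = 114.946 g/mol.
Mass of C per formula unit: 1 × 12.011 = 12.011 g.
Weight fraction C = 12.011 / 114.946 = 0.1045.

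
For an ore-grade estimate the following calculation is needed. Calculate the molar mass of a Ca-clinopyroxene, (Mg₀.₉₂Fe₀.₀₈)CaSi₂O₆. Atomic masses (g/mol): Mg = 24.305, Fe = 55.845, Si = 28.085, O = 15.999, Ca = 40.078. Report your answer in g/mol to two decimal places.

219.07 g/mol

Mg: 0.92 × 24.305 = 22.3606
Fe: 0.08 × 55.845 = 4.4676
Ca: 1 × 40.078 = 40.0780
Si: 2 × 28.085 = 56.1700
O: 6 × 15.999 = 95.9940
Summing the contributions gives the formula mass.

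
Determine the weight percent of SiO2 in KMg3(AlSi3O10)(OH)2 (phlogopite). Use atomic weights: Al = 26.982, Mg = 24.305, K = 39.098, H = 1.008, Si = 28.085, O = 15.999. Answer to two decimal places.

M(KMg3(AlSi3O10)(OH)2) = 417.254 g/mol; M(SiO2) = 60.083 g/mol.
Moles SiO2 per formula unit = 3 Si ÷ 1 = 3.0000.
SiO2 fraction = (3.0000 × 60.083) / 417.254 = 180.249/417.254 = 0.4320.

43.20 wt%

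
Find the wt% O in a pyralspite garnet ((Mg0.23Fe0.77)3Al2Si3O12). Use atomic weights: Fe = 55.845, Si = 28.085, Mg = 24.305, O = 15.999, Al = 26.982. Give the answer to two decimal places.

40.34 wt%

Molar mass of (Mg0.23Fe0.77)3Al2Si3O12: 0.69·24.305 + 2.31·55.845 + 2·26.982 + 3·28.085 + 12·15.999 = 475.979 g/mol.
Mass of O per formula unit: 12 × 15.999 = 191.988 g.
Weight fraction O = 191.988 / 475.979 = 0.4034.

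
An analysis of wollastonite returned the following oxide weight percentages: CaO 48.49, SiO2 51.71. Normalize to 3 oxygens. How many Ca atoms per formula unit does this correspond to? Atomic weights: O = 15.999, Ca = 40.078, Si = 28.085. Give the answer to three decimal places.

1.003 Ca apfu

CaO (M=56.077): mol = 0.86470; Ca = 0.86470, O = 0.86470.
SiO2 (M=60.083): mol = 0.86064; Si = 0.86064, O = 1.72128.
ΣO = 2.58598; factor = 3/ΣO = 1.16010.
Ca apfu = 0.86470 × 1.16010 = 1.003.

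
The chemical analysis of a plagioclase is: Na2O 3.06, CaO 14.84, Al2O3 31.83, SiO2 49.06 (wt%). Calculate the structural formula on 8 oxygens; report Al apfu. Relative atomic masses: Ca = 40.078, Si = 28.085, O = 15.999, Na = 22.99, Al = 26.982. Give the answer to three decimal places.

1.732 Al apfu

3.06 wt% Na2O ÷ 61.979 g/mol = 0.04937 mol, giving 0.09874 Na and 0.04937 O.
14.84 wt% CaO ÷ 56.077 g/mol = 0.26464 mol, giving 0.26464 Ca and 0.26464 O.
31.83 wt% Al2O3 ÷ 101.961 g/mol = 0.31218 mol, giving 0.62436 Al and 0.93654 O.
49.06 wt% SiO2 ÷ 60.083 g/mol = 0.81654 mol, giving 0.81654 Si and 1.63308 O.
Oxygen sums to 2.88363; scaling by 8/2.88363 = 2.77428 puts the formula on 8 O.
Al: 0.62436 × 2.77428 = 1.732 atoms per formula unit.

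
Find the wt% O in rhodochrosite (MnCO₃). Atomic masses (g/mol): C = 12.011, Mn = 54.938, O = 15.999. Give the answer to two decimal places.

41.76 mass %

M(MnCO₃) = 114.946 g/mol.
O contributes 3 × 15.999 = 47.997 g per mole.
47.997/114.946 = 0.4176 → 41.76%.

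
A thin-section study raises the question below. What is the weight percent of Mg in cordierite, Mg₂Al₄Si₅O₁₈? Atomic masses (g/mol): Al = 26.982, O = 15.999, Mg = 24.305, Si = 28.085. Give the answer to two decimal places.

Formula mass = 2*24.305 + 4*26.982 + 5*28.085 + 18*15.999 = 584.945 g/mol, of which 48.610 g is Mg.
So Mg makes up 48.610/584.945 = 0.0831 of the mass, i.e. 8.31%.

8.31 mass %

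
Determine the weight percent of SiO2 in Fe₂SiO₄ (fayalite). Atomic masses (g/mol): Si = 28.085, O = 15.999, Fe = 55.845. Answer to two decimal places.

29.49 wt%

Molar mass of Fe₂SiO₄ = 2×55.845 + 1×28.085 + 4×15.999 = 203.771 g/mol.
Each formula unit contains 1 Si, equivalent to 1/1 = 1.0000 mol SiO2.
M(SiO2) = 1×28.085 + 2×15.999 = 60.083 g/mol.
Mass of SiO2 per formula unit = 1.0000 × 60.083 = 60.083 g.
SiO2 wt% = 60.083 / 203.771 × 100 = 29.49%.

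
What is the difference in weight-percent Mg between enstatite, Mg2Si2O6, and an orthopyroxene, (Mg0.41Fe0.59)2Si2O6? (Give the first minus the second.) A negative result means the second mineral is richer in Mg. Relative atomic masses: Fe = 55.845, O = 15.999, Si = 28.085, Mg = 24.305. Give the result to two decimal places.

M(Mg2Si2O6) = 200.774 g/mol, so wt% Mg = 48.610/200.774 × 100 = 24.21%.
M((Mg0.41Fe0.59)2Si2O6) = 237.991 g/mol, so wt% Mg = 19.930/237.991 × 100 = 8.37%.
24.21 − 8.37 = 15.84 pp.

15.84 percentage points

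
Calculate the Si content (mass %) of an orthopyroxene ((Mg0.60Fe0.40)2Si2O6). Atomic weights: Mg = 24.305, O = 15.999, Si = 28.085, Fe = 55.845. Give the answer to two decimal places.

24.85 mass %

Formula mass = 1.20*24.305 + 0.80*55.845 + 2*28.085 + 6*15.999 = 226.006 g/mol, of which 56.170 g is Si.
So Si makes up 56.170/226.006 = 0.2485 of the mass, i.e. 24.85%.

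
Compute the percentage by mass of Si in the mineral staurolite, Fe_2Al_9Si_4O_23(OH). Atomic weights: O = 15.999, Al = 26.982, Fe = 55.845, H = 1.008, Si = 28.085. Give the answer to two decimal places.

13.19 wt%

Molar mass of Fe_2Al_9Si_4O_23(OH): 2·55.845 + 9·26.982 + 4·28.085 + 24·15.999 + 1·1.008 = 851.852 g/mol.
Mass of Si per formula unit: 4 × 28.085 = 112.340 g.
Weight fraction Si = 112.340 / 851.852 = 0.1319.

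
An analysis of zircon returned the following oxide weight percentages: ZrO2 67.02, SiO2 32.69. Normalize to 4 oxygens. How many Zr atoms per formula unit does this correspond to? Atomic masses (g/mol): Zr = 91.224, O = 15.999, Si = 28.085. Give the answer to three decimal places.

ZrO2: 67.02/123.222 = 0.54390 mol → 0.54390 mol Zr, 1.08780 mol O.
SiO2: 32.69/60.083 = 0.54408 mol → 0.54408 mol Si, 1.08816 mol O.
Total oxygen = 2.17596 mol. Normalization factor = 4/2.17596 = 1.83827.
Zr per 4 O = 0.54390 × 1.83827 = 1.000.

1.000 Zr apfu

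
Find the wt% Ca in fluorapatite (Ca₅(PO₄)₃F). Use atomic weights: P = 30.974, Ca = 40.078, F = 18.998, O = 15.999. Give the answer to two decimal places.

39.74 mass %

Molar mass of Ca₅(PO₄)₃F: 5×40.078 + 3×30.974 + 12×15.999 + 1×18.998 = 504.298 g/mol.
Mass of Ca per formula unit: 5 × 40.078 = 200.390 g.
Weight fraction Ca = 200.390 / 504.298 = 0.3974.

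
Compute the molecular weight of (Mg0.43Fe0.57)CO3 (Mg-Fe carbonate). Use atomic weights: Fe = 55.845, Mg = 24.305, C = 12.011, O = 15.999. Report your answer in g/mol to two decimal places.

M = 0.43×24.305 + 0.57×55.845 + 1×12.011 + 3×15.999

102.29 g/mol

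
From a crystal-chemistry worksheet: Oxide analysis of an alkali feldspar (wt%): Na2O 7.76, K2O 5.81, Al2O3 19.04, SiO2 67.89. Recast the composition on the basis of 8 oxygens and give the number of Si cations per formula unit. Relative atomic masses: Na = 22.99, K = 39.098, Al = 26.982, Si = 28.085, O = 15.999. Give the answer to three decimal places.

3.006 Si apfu

Na2O (M=61.979): mol = 0.12520; Na = 0.25040, O = 0.12520.
K2O (M=94.195): mol = 0.06168; K = 0.12336, O = 0.06168.
Al2O3 (M=101.961): mol = 0.18674; Al = 0.37348, O = 0.56022.
SiO2 (M=60.083): mol = 1.12994; Si = 1.12994, O = 2.25988.
ΣO = 3.00698; factor = 8/ΣO = 2.66048.
Si apfu = 1.12994 × 2.66048 = 3.006.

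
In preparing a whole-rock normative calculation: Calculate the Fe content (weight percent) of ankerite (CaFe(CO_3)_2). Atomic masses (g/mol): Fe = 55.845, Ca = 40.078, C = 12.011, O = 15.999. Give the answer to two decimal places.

Formula mass = 1·40.078 + 1·55.845 + 2·12.011 + 6·15.999 = 215.939 g/mol, of which 55.845 g is Fe.
So Fe makes up 55.845/215.939 = 0.2586 of the mass, i.e. 25.86%.

25.86 weight percent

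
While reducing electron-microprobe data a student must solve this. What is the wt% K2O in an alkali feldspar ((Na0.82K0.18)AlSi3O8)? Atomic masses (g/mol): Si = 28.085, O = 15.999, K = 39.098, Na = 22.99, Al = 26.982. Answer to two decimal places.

3.20 wt%

M((Na0.82K0.18)AlSi3O8) = 265.118 g/mol; M(K2O) = 94.195 g/mol.
Moles K2O per formula unit = 0.18 K ÷ 2 = 0.0900.
K2O fraction = (0.0900 × 94.195) / 265.118 = 8.478/265.118 = 0.0320.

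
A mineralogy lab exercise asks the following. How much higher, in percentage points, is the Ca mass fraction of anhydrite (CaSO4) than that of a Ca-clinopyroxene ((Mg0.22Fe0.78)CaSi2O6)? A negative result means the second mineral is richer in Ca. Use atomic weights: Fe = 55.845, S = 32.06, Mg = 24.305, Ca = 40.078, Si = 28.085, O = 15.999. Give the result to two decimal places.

M(CaSO4) = 136.134 g/mol, so wt% Ca = 40.078/136.134 × 100 = 29.44%.
M((Mg0.22Fe0.78)CaSi2O6) = 241.148 g/mol, so wt% Ca = 40.078/241.148 × 100 = 16.62%.
29.44 − 16.62 = 12.82 pp.

12.82 percentage points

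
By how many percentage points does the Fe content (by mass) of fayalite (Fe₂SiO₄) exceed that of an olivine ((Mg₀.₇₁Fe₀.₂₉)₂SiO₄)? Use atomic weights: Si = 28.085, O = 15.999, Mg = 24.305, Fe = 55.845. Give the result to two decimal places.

Fe in Fe₂SiO₄: molar mass 203.771 g/mol; 2×55.845 = 111.690 g → 54.81 wt%.
Fe in (Mg₀.₇₁Fe₀.₂₉)₂SiO₄: molar mass 158.984 g/mol; 0.58×55.845 = 32.390 g → 20.37 wt%.
Difference = 54.81 − 20.37 = 34.44 percentage points.

34.44 percentage points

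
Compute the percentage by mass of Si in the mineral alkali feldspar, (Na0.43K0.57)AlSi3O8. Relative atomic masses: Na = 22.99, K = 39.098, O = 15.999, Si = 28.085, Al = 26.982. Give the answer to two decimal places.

M((Na0.43K0.57)AlSi3O8) = 271.401 g/mol.
Si contributes 3 × 28.085 = 84.255 g per mole.
84.255/271.401 = 0.3104 → 31.04%.

31.04 wt%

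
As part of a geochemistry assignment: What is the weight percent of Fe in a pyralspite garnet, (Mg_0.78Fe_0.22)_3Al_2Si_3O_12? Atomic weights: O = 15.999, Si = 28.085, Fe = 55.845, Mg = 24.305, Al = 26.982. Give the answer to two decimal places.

8.69 wt%

M((Mg_0.78Fe_0.22)_3Al_2Si_3O_12) = 423.938 g/mol.
Fe contributes 0.66 × 55.845 = 36.858 g per mole.
36.858/423.938 = 0.0869 → 8.69%.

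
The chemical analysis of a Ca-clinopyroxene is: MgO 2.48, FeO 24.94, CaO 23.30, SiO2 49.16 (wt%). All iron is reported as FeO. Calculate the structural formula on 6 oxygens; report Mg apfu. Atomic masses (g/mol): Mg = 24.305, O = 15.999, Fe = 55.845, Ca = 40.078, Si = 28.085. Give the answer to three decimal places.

0.150 Mg apfu

MgO: 2.48/40.304 = 0.06153 mol → 0.06153 mol Mg, 0.06153 mol O.
FeO: 24.94/71.844 = 0.34714 mol → 0.34714 mol Fe, 0.34714 mol O.
CaO: 23.30/56.077 = 0.41550 mol → 0.41550 mol Ca, 0.41550 mol O.
SiO2: 49.16/60.083 = 0.81820 mol → 0.81820 mol Si, 1.63640 mol O.
Total oxygen = 2.46057 mol. Normalization factor = 6/2.46057 = 2.43846.
Mg per 6 O = 0.06153 × 2.43846 = 0.150.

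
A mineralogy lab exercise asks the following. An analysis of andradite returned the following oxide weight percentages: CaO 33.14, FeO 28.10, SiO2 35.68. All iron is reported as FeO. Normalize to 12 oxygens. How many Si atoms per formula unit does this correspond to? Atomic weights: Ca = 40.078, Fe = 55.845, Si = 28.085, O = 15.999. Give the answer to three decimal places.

3.284 Si apfu

CaO (M=56.077): mol = 0.59097; Ca = 0.59097, O = 0.59097.
FeO (M=71.844): mol = 0.39113; Fe = 0.39113, O = 0.39113.
SiO2 (M=60.083): mol = 0.59385; Si = 0.59385, O = 1.18770.
ΣO = 2.16980; factor = 12/ΣO = 5.53046.
Si apfu = 0.59385 × 5.53046 = 3.284.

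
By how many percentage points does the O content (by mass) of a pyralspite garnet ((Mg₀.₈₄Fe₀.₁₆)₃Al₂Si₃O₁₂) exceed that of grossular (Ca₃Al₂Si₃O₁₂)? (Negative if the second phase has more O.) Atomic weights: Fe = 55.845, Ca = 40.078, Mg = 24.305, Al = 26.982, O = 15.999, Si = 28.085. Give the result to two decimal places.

3.28 percentage points

O in (Mg₀.₈₄Fe₀.₁₆)₃Al₂Si₃O₁₂: molar mass 418.261 g/mol; 12×15.999 = 191.988 g → 45.90 wt%.
O in Ca₃Al₂Si₃O₁₂: molar mass 450.441 g/mol; 12×15.999 = 191.988 g → 42.62 wt%.
Difference = 45.90 − 42.62 = 3.28 percentage points.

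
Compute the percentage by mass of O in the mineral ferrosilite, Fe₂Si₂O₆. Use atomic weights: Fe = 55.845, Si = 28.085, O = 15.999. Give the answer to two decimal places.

Formula mass = 2·55.845 + 2·28.085 + 6·15.999 = 263.854 g/mol, of which 95.994 g is O.
So O makes up 95.994/263.854 = 0.3638 of the mass, i.e. 36.38%.

36.38 wt%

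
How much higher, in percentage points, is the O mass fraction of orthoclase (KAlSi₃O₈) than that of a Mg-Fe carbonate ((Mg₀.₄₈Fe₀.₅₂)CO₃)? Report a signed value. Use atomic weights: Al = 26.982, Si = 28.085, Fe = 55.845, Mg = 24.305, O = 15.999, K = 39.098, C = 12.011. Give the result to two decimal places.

-1.67 percentage points

First mineral: 127.992 g O in 278.327 g formula = 45.99 wt% O.
Second mineral: 47.997 g O in 100.714 g formula = 47.66 wt% O.
45.99% − 47.66% gives a difference of -1.67 percentage points.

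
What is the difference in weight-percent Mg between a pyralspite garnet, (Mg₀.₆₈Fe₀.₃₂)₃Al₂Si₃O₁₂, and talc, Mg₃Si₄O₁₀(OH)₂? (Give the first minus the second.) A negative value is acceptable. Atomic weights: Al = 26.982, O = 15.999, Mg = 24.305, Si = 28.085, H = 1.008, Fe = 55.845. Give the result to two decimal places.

-7.79 percentage points

M((Mg₀.₆₈Fe₀.₃₂)₃Al₂Si₃O₁₂) = 433.400 g/mol, so wt% Mg = 49.582/433.400 × 100 = 11.44%.
M(Mg₃Si₄O₁₀(OH)₂) = 379.259 g/mol, so wt% Mg = 72.915/379.259 × 100 = 19.23%.
11.44 − 19.23 = -7.79 pp.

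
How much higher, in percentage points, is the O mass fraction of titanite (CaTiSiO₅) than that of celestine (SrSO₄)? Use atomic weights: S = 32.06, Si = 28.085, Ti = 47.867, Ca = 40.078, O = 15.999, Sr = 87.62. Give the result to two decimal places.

5.97 percentage points

M(CaTiSiO₅) = 196.025 g/mol, so wt% O = 79.995/196.025 × 100 = 40.81%.
M(SrSO₄) = 183.676 g/mol, so wt% O = 63.996/183.676 × 100 = 34.84%.
40.81 − 34.84 = 5.97 pp.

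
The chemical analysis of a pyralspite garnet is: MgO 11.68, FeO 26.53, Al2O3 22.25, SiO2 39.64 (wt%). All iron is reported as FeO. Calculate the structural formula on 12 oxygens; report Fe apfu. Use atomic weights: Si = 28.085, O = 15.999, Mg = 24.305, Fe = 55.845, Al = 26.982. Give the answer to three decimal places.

11.68 wt% MgO ÷ 40.304 g/mol = 0.28980 mol, giving 0.28980 Mg and 0.28980 O.
26.53 wt% FeO ÷ 71.844 g/mol = 0.36927 mol, giving 0.36927 Fe and 0.36927 O.
22.25 wt% Al2O3 ÷ 101.961 g/mol = 0.21822 mol, giving 0.43644 Al and 0.65466 O.
39.64 wt% SiO2 ÷ 60.083 g/mol = 0.65975 mol, giving 0.65975 Si and 1.31950 O.
Oxygen sums to 2.63323; scaling by 12/2.63323 = 4.55714 puts the formula on 12 O.
Fe: 0.36927 × 4.55714 = 1.683 atoms per formula unit.

1.683 Fe apfu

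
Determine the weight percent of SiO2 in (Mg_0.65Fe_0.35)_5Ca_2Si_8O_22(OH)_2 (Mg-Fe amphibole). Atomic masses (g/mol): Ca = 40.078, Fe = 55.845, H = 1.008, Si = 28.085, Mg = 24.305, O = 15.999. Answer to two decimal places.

55.40 wt%

Formula mass = 867.548 g/mol.
8 Si → 8.0000 mol SiO2 per formula unit; M(SiO2) = 60.083, so SiO2 mass = 480.664 g.
480.664/867.548 × 100 = 55.40 wt%.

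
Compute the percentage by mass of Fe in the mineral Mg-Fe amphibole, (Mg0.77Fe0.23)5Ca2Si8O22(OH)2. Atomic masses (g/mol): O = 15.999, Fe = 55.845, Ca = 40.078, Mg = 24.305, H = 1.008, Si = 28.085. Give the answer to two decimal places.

M((Mg0.77Fe0.23)5Ca2Si8O22(OH)2) = 848.624 g/mol.
Fe contributes 1.15 × 55.845 = 64.222 g per mole.
64.222/848.624 = 0.0757 → 7.57%.

7.57 weight percent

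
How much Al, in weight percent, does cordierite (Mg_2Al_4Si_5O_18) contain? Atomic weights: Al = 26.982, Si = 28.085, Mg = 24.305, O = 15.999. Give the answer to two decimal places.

18.45 weight percent

Molar mass of Mg_2Al_4Si_5O_18: 2·24.305 + 4·26.982 + 5·28.085 + 18·15.999 = 584.945 g/mol.
Mass of Al per formula unit: 4 × 26.982 = 107.928 g.
Weight fraction Al = 107.928 / 584.945 = 0.1845.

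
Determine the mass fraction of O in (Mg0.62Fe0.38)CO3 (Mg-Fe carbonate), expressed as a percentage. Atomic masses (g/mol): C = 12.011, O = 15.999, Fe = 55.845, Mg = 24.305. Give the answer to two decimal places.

Formula mass = 0.62*24.305 + 0.38*55.845 + 1*12.011 + 3*15.999 = 96.298 g/mol, of which 47.997 g is O.
So O makes up 47.997/96.298 = 0.4984 of the mass, i.e. 49.84%.

49.84 wt%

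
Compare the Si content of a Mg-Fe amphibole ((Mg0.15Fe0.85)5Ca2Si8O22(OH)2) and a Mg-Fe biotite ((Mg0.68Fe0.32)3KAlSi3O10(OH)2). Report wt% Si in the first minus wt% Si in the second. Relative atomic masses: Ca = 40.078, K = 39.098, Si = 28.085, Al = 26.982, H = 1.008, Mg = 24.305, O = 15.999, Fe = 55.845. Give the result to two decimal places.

4.91 percentage points

Si in (Mg0.15Fe0.85)5Ca2Si8O22(OH)2: molar mass 946.398 g/mol; 8×28.085 = 224.680 g → 23.74 wt%.
Si in (Mg0.68Fe0.32)3KAlSi3O10(OH)2: molar mass 447.532 g/mol; 3×28.085 = 84.255 g → 18.83 wt%.
Difference = 23.74 − 18.83 = 4.91 percentage points.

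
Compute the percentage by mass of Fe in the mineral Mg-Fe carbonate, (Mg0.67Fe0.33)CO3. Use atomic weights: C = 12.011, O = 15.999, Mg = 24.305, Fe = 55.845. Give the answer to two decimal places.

19.46 weight percent

Molar mass of (Mg0.67Fe0.33)CO3: 0.67×24.305 + 0.33×55.845 + 1×12.011 + 3×15.999 = 94.721 g/mol.
Mass of Fe per formula unit: 0.33 × 55.845 = 18.429 g.
Weight fraction Fe = 18.429 / 94.721 = 0.1946.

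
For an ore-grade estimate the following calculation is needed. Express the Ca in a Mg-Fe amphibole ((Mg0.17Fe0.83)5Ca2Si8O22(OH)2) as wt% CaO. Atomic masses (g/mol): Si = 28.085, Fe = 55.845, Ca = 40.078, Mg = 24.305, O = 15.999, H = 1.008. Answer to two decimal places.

Molar mass of (Mg0.17Fe0.83)5Ca2Si8O22(OH)2 = 0.85*24.305 + 4.15*55.845 + 2*40.078 + 8*28.085 + 24*15.999 + 2*1.008 = 943.244 g/mol.
Each formula unit contains 2 Ca, equivalent to 2/1 = 2.0000 mol CaO.
M(CaO) = 1×40.078 + 1×15.999 = 56.077 g/mol.
Mass of CaO per formula unit = 2.0000 × 56.077 = 112.154 g.
CaO wt% = 112.154 / 943.244 × 100 = 11.89%.

11.89 wt%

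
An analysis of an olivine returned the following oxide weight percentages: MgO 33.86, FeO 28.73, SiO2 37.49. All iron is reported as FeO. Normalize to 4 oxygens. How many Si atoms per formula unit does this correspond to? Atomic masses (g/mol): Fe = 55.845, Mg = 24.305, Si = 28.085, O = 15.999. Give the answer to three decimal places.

MgO (M=40.304): mol = 0.84012; Mg = 0.84012, O = 0.84012.
FeO (M=71.844): mol = 0.39989; Fe = 0.39989, O = 0.39989.
SiO2 (M=60.083): mol = 0.62397; Si = 0.62397, O = 1.24794.
ΣO = 2.48795; factor = 4/ΣO = 1.60775.
Si apfu = 0.62397 × 1.60775 = 1.003.

1.003 Si apfu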